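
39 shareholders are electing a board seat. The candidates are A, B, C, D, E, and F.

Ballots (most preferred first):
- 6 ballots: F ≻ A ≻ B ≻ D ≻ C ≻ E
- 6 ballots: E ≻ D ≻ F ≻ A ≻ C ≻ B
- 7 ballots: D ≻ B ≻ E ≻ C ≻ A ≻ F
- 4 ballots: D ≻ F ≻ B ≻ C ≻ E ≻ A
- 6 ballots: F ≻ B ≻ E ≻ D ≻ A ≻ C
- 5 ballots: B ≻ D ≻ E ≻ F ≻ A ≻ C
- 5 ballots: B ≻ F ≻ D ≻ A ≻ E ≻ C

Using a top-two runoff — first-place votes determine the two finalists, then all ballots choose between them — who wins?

D

Round 1 first-place votes: A 0, B 10, C 0, D 11, E 6, F 12. F and D advance.
Runoff: F is ranked above D on 17 ballots, D above F on 22.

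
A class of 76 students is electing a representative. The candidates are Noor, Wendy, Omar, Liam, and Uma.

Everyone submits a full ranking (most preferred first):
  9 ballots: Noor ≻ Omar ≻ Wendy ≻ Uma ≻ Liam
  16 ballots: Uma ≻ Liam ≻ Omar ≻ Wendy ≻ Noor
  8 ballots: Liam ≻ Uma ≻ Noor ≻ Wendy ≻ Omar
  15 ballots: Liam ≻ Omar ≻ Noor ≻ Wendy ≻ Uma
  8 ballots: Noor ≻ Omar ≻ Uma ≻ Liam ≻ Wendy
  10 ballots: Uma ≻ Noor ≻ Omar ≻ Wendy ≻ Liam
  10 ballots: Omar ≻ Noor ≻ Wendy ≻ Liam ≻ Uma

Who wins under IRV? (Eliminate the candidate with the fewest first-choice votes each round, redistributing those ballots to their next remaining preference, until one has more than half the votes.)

Round 1: Noor 17, Wendy 0, Omar 10, Liam 23, Uma 26. Wendy eliminated.
Round 2: Noor 17, Omar 10, Liam 23, Uma 26. Omar eliminated.
Round 3: Noor 27, Liam 23, Uma 26. Liam eliminated.
Round 4: Noor 42, Uma 34. Noor has a majority (≥39).

Noor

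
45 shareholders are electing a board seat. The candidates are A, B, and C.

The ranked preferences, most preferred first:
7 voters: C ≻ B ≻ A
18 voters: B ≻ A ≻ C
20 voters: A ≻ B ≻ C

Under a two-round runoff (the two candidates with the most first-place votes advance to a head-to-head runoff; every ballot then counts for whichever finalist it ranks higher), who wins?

B

Round 1 first-place votes: A 20, B 18, C 7. A and B advance.
Runoff: A is ranked above B on 20 ballots, B above A on 25.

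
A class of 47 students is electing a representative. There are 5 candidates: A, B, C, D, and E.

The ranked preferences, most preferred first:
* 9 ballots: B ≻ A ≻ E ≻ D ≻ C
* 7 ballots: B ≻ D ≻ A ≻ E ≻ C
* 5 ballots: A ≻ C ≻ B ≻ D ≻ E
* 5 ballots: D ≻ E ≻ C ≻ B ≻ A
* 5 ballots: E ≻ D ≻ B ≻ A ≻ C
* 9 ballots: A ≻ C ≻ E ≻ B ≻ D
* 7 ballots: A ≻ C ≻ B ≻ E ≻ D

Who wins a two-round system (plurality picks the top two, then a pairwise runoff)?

Round 1 first-place votes: A 21, B 16, C 0, D 5, E 5. A and B advance.
Runoff: A is ranked above B on 21 ballots, B above A on 26.

B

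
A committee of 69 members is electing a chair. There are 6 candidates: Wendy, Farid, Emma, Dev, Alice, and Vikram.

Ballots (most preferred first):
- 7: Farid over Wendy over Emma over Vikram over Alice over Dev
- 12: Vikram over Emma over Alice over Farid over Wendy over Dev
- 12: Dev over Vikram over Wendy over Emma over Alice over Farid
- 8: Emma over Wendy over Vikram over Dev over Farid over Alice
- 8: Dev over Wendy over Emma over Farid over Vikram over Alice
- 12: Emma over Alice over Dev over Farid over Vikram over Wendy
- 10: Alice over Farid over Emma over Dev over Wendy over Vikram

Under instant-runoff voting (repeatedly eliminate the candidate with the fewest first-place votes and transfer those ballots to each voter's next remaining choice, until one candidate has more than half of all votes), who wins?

Round 1: Wendy 0, Farid 7, Emma 20, Dev 20, Alice 10, Vikram 12. Wendy eliminated.
Round 2: Farid 7, Emma 20, Dev 20, Alice 10, Vikram 12. Farid eliminated.
Round 3: Emma 27, Dev 20, Alice 10, Vikram 12. Alice eliminated.
Round 4: Emma 37, Dev 20, Vikram 12. Emma has a majority (≥35).

Emma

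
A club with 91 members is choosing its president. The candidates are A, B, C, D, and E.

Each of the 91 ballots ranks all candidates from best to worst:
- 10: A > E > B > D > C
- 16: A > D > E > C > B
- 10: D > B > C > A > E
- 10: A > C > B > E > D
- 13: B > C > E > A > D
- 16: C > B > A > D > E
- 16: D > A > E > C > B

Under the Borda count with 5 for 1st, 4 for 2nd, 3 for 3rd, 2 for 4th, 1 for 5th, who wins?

A: 10×5 + 16×5 + 10×2 + 10×5 + 13×2 + 16×3 + 16×4 = 338
B: 10×3 + 16×1 + 10×4 + 10×3 + 13×5 + 16×4 + 16×1 = 261
C: 10×1 + 16×2 + 10×3 + 10×4 + 13×4 + 16×5 + 16×2 = 276
D: 10×2 + 16×4 + 10×5 + 10×1 + 13×1 + 16×2 + 16×5 = 269
E: 10×4 + 16×3 + 10×1 + 10×2 + 13×3 + 16×1 + 16×3 = 221

A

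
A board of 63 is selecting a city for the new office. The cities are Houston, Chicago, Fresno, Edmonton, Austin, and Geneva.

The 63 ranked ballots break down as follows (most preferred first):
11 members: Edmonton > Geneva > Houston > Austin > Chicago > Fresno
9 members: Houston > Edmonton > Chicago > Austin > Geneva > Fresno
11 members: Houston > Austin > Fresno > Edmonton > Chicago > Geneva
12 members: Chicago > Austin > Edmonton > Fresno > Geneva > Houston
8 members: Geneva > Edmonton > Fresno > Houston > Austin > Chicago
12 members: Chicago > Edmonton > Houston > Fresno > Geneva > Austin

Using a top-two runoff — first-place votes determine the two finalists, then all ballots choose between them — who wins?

Houston

Round 1 first-place votes: Houston 20, Chicago 24, Fresno 0, Edmonton 11, Austin 0, Geneva 8. Chicago and Houston advance.
Runoff: Chicago is ranked above Houston on 24 ballots, Houston above Chicago on 39.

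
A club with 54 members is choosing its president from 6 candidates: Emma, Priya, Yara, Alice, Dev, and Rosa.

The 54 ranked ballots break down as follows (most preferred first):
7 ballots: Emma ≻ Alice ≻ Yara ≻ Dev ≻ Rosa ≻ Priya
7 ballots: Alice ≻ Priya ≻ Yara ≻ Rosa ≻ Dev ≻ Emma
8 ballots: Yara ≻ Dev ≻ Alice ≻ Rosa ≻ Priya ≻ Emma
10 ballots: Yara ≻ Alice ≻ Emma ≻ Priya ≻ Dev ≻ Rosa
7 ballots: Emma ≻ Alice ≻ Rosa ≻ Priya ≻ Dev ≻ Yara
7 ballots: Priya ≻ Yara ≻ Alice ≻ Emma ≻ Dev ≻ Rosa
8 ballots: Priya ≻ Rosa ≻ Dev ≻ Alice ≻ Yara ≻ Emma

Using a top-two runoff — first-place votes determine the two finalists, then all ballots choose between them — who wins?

Round 1 first-place votes: Emma 14, Priya 15, Yara 18, Alice 7, Dev 0, Rosa 0. Yara and Priya advance.
Runoff: Yara is ranked above Priya on 25 ballots, Priya above Yara on 29.

Priya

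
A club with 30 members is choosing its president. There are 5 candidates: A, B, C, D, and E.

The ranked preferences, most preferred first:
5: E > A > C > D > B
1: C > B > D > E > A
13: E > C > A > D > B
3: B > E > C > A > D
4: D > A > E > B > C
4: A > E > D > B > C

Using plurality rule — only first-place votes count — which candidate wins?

First-place votes: A 4, B 3, C 1, D 4, E 18.

E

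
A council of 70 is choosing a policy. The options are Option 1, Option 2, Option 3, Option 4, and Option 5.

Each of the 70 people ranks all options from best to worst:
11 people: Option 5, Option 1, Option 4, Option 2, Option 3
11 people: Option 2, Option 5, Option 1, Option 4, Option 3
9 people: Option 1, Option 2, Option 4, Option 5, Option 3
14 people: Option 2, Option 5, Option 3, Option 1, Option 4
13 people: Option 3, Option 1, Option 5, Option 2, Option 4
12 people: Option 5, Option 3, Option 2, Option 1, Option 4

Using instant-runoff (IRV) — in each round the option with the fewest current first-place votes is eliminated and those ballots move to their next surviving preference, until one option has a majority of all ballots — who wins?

Option 5

Round 1: Option 1 9, Option 2 25, Option 3 13, Option 4 0, Option 5 23. Option 4 eliminated.
Round 2: Option 1 9, Option 2 25, Option 3 13, Option 5 23. Option 1 eliminated.
Round 3: Option 2 34, Option 3 13, Option 5 23. Option 3 eliminated.
Round 4: Option 2 34, Option 5 36. Option 5 has a majority (≥36).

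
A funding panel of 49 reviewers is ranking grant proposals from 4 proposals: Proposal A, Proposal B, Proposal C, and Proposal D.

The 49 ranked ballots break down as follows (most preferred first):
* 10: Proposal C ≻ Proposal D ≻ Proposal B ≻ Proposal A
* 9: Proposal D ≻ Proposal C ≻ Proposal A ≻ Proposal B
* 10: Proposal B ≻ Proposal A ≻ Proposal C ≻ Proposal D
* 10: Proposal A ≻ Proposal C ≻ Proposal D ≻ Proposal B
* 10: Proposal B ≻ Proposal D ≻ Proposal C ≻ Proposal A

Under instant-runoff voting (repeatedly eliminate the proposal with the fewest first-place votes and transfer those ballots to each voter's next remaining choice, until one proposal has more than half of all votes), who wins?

Round 1: Proposal A 10, Proposal B 20, Proposal C 10, Proposal D 9. Proposal D eliminated.
Round 2: Proposal A 10, Proposal B 20, Proposal C 19. Proposal A eliminated.
Round 3: Proposal B 20, Proposal C 29. Proposal C has a majority (≥25).

Proposal C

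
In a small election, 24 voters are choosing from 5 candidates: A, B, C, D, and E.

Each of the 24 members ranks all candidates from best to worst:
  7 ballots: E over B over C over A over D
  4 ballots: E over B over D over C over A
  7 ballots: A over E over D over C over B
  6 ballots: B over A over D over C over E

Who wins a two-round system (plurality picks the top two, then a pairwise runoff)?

Round 1 first-place votes: A 7, B 6, C 0, D 0, E 11. E and A advance.
Runoff: E is ranked above A on 11 ballots, A above E on 13.

A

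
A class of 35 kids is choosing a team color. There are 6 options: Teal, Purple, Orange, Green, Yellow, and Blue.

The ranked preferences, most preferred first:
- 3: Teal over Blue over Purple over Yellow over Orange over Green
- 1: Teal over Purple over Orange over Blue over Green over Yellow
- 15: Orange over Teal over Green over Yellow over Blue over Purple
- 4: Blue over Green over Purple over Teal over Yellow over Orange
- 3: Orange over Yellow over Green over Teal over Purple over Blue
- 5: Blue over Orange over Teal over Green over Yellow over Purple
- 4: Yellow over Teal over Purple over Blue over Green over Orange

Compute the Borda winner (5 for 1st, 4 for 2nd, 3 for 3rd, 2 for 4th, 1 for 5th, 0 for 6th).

Teal: 3×5 + 1×5 + 15×4 + 4×2 + 3×2 + 5×3 + 4×4 = 125
Purple: 3×3 + 1×4 + 15×0 + 4×3 + 3×1 + 5×0 + 4×3 = 40
Orange: 3×1 + 1×3 + 15×5 + 4×0 + 3×5 + 5×4 + 4×0 = 116
Green: 3×0 + 1×1 + 15×3 + 4×4 + 3×3 + 5×2 + 4×1 = 85
Yellow: 3×2 + 1×0 + 15×2 + 4×1 + 3×4 + 5×1 + 4×5 = 77
Blue: 3×4 + 1×2 + 15×1 + 4×5 + 3×0 + 5×5 + 4×2 = 82

Teal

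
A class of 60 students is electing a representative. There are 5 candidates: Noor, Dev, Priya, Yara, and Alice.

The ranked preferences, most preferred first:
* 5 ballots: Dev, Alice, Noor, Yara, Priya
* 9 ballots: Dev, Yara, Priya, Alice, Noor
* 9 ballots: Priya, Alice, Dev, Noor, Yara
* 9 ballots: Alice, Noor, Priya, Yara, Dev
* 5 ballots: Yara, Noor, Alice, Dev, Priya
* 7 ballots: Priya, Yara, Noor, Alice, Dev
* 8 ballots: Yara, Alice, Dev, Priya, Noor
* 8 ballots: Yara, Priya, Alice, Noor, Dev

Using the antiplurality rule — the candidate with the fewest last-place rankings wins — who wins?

Alice

Last-place votes: Noor 17, Dev 24, Priya 10, Yara 9, Alice 0.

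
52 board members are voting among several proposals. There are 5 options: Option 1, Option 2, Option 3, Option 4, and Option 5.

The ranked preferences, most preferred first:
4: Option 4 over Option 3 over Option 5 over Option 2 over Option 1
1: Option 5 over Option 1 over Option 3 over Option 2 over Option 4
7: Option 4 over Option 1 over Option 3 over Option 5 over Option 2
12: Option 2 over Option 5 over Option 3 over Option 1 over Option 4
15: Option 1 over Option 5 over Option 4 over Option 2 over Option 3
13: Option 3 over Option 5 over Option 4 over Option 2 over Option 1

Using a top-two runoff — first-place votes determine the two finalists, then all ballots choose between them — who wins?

Option 3

Round 1 first-place votes: Option 1 15, Option 2 12, Option 3 13, Option 4 11, Option 5 1. Option 1 and Option 3 advance.
Runoff: Option 1 is ranked above Option 3 on 23 ballots, Option 3 above Option 1 on 29.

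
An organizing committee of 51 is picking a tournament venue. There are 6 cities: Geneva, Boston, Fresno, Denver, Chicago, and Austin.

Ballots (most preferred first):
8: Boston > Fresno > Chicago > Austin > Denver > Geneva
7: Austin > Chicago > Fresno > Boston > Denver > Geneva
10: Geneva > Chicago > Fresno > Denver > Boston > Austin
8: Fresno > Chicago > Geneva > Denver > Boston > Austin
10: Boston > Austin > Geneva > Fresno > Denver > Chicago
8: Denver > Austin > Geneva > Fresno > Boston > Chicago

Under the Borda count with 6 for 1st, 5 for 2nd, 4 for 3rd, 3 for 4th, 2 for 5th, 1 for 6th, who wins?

Fresno

Geneva: 8×1 + 7×1 + 10×6 + 8×4 + 10×4 + 8×4 = 179
Boston: 8×6 + 7×3 + 10×2 + 8×2 + 10×6 + 8×2 = 181
Fresno: 8×5 + 7×4 + 10×4 + 8×6 + 10×3 + 8×3 = 210
Denver: 8×2 + 7×2 + 10×3 + 8×3 + 10×2 + 8×6 = 152
Chicago: 8×4 + 7×5 + 10×5 + 8×5 + 10×1 + 8×1 = 175
Austin: 8×3 + 7×6 + 10×1 + 8×1 + 10×5 + 8×5 = 174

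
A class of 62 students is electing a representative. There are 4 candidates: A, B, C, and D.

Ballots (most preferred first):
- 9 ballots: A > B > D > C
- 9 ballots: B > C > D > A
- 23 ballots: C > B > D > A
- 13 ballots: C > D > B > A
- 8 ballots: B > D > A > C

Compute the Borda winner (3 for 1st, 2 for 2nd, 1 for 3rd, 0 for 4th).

B

A: 9×3 + 9×0 + 23×0 + 13×0 + 8×1 = 35
B: 9×2 + 9×3 + 23×2 + 13×1 + 8×3 = 128
C: 9×0 + 9×2 + 23×3 + 13×3 + 8×0 = 126
D: 9×1 + 9×1 + 23×1 + 13×2 + 8×2 = 83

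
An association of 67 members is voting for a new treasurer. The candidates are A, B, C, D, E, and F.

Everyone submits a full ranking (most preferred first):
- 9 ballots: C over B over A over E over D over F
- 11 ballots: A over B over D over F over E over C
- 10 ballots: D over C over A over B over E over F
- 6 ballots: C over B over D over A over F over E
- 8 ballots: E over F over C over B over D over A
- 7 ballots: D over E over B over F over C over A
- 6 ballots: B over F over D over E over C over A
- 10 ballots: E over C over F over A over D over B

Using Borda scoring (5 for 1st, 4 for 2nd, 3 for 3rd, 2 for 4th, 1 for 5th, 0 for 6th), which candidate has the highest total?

C

A: 9×3 + 11×5 + 10×3 + 6×2 + 8×0 + 7×0 + 6×0 + 10×2 = 144
B: 9×4 + 11×4 + 10×2 + 6×4 + 8×2 + 7×3 + 6×5 + 10×0 = 191
C: 9×5 + 11×0 + 10×4 + 6×5 + 8×3 + 7×1 + 6×1 + 10×4 = 192
D: 9×1 + 11×3 + 10×5 + 6×3 + 8×1 + 7×5 + 6×3 + 10×1 = 181
E: 9×2 + 11×1 + 10×1 + 6×0 + 8×5 + 7×4 + 6×2 + 10×5 = 169
F: 9×0 + 11×2 + 10×0 + 6×1 + 8×4 + 7×2 + 6×4 + 10×3 = 128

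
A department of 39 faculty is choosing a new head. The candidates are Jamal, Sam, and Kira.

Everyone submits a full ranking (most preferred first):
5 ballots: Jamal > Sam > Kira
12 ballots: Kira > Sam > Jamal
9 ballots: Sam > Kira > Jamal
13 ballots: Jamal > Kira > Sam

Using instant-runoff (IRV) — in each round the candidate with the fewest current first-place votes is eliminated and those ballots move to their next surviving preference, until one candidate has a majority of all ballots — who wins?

Round 1: Jamal 18, Sam 9, Kira 12. Sam eliminated.
Round 2: Jamal 18, Kira 21. Kira has a majority (≥20).

Kira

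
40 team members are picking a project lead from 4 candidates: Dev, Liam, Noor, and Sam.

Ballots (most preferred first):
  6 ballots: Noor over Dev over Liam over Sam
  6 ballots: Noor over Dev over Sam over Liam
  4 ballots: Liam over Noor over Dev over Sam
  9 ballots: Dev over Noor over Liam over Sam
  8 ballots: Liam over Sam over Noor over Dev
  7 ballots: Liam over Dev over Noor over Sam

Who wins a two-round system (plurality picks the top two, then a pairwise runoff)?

Round 1 first-place votes: Dev 9, Liam 19, Noor 12, Sam 0. Liam and Noor advance.
Runoff: Liam is ranked above Noor on 19 ballots, Noor above Liam on 21.

Noor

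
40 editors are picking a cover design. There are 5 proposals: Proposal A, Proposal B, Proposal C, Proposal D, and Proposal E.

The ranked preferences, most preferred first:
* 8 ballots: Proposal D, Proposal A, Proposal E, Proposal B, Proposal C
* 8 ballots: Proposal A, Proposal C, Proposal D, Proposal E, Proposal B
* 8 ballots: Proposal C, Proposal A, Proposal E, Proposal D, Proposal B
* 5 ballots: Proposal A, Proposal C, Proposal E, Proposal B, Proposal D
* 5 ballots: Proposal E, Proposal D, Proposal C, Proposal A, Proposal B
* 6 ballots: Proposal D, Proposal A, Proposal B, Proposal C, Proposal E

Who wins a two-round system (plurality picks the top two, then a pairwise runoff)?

Proposal A

Round 1 first-place votes: Proposal A 13, Proposal B 0, Proposal C 8, Proposal D 14, Proposal E 5. Proposal D and Proposal A advance.
Runoff: Proposal D is ranked above Proposal A on 19 ballots, Proposal A above Proposal D on 21.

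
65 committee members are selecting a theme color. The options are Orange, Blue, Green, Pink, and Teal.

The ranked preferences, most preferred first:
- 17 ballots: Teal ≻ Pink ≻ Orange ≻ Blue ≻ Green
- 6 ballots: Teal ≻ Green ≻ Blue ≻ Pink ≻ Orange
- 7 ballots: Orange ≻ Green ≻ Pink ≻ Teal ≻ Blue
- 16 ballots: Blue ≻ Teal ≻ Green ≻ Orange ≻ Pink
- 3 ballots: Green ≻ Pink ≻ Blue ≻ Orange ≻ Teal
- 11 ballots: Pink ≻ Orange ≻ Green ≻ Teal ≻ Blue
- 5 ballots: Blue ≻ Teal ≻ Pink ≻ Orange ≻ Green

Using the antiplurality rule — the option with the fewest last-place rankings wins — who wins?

Last-place votes: Orange 6, Blue 18, Green 22, Pink 16, Teal 3.

Teal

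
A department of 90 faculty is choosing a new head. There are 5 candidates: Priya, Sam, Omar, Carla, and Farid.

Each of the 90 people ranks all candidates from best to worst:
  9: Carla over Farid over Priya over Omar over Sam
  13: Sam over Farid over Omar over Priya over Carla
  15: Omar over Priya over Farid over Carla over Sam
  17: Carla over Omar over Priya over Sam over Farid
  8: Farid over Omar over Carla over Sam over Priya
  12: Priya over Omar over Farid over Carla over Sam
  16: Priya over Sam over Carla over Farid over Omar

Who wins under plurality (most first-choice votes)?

First-place votes: Priya 28, Sam 13, Omar 15, Carla 26, Farid 8.

Priya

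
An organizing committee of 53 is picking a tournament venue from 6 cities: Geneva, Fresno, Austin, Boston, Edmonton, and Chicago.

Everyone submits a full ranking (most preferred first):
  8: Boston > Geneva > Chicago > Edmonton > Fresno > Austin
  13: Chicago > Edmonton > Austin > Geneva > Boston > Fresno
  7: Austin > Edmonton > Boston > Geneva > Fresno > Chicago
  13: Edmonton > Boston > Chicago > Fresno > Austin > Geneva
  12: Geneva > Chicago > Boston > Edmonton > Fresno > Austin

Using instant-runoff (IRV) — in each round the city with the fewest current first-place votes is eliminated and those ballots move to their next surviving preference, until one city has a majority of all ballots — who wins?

Round 1: Geneva 12, Fresno 0, Austin 7, Boston 8, Edmonton 13, Chicago 13. Fresno eliminated.
Round 2: Geneva 12, Austin 7, Boston 8, Edmonton 13, Chicago 13. Austin eliminated.
Round 3: Geneva 12, Boston 8, Edmonton 20, Chicago 13. Boston eliminated.
Round 4: Geneva 20, Edmonton 20, Chicago 13. Chicago eliminated.
Round 5: Geneva 20, Edmonton 33. Edmonton has a majority (≥27).

Edmonton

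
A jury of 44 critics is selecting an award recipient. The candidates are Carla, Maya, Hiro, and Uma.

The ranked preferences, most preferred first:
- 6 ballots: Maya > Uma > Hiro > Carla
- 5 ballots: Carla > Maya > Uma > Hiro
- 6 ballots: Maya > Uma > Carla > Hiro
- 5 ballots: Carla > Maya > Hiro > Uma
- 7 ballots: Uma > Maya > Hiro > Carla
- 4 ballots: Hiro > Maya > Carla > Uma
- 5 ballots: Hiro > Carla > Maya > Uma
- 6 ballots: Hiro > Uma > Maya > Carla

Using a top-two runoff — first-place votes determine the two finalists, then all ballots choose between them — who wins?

Round 1 first-place votes: Carla 10, Maya 12, Hiro 15, Uma 7. Hiro and Maya advance.
Runoff: Hiro is ranked above Maya on 15 ballots, Maya above Hiro on 29.

Maya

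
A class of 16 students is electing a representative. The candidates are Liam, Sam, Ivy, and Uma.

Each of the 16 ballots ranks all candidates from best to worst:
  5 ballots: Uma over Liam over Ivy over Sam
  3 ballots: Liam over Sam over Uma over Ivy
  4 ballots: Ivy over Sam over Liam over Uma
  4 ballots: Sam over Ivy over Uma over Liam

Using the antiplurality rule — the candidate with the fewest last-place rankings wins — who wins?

Ivy

Last-place votes: Liam 4, Sam 5, Ivy 3, Uma 4.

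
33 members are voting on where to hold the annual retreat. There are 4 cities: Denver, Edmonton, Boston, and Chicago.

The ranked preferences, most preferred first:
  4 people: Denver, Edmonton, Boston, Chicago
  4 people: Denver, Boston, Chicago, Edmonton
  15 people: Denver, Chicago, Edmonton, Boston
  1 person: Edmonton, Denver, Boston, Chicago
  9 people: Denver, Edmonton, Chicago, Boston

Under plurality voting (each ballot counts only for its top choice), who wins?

First-place votes: Denver 32, Edmonton 1, Boston 0, Chicago 0.

Denver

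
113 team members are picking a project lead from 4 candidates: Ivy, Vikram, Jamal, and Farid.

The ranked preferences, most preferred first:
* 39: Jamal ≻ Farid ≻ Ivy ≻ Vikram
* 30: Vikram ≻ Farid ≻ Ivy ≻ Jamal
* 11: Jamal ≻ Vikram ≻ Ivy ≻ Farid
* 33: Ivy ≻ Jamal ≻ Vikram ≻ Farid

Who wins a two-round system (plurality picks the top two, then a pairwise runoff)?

Round 1 first-place votes: Ivy 33, Vikram 30, Jamal 50, Farid 0. Jamal and Ivy advance.
Runoff: Jamal is ranked above Ivy on 50 ballots, Ivy above Jamal on 63.

Ivy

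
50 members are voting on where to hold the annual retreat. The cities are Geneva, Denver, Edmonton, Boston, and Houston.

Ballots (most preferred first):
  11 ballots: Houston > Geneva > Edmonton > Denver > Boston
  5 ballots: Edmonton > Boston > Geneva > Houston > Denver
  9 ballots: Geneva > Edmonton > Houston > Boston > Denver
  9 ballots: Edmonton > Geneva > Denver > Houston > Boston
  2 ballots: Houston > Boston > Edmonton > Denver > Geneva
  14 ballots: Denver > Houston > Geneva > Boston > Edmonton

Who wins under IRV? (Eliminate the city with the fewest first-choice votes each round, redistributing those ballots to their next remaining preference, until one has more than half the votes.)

Edmonton

Round 1: Geneva 9, Denver 14, Edmonton 14, Boston 0, Houston 13. Boston eliminated.
Round 2: Geneva 9, Denver 14, Edmonton 14, Houston 13. Geneva eliminated.
Round 3: Denver 14, Edmonton 23, Houston 13. Houston eliminated.
Round 4: Denver 14, Edmonton 36. Edmonton has a majority (≥26).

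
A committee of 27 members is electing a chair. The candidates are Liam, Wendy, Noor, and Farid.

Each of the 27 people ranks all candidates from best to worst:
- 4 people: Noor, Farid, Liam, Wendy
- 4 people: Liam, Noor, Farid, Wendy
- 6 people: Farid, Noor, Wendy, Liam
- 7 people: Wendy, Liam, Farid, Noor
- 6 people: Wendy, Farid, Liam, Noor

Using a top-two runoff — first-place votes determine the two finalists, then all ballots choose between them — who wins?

Round 1 first-place votes: Liam 4, Wendy 13, Noor 4, Farid 6. Wendy and Farid advance.
Runoff: Wendy is ranked above Farid on 13 ballots, Farid above Wendy on 14.

Farid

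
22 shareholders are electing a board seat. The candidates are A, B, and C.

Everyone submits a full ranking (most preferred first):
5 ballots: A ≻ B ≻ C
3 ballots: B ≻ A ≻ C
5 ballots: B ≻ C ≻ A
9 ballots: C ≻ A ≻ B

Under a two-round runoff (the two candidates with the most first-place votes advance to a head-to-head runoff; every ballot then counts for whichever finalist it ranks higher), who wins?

B

Round 1 first-place votes: A 5, B 8, C 9. C and B advance.
Runoff: C is ranked above B on 9 ballots, B above C on 13.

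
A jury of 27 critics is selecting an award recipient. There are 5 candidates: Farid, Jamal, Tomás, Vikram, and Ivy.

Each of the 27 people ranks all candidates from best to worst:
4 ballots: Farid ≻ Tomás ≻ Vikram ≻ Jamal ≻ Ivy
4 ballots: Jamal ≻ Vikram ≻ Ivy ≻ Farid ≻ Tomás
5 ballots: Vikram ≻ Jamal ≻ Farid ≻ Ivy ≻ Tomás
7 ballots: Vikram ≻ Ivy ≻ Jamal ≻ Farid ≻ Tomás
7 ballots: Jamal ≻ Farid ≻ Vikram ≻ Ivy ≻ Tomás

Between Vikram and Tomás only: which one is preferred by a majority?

Vikram

Vikram is ranked above Tomás on 23 ballots; Tomás above Vikram on 4.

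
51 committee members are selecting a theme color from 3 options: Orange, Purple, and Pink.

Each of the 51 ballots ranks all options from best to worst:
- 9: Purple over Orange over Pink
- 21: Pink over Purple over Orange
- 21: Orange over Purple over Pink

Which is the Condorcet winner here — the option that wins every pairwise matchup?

Purple

Purple vs Orange: 30–21
Purple vs Pink: 30–21
Purple beats every other option.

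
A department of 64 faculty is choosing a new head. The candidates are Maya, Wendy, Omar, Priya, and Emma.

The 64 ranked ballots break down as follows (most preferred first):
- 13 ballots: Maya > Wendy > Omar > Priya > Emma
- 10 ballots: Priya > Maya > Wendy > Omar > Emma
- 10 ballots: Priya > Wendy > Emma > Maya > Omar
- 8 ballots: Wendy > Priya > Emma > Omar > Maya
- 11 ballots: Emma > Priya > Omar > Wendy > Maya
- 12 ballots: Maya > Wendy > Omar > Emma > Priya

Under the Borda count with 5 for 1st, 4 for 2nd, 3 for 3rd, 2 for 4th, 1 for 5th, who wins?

Wendy

Maya: 13×5 + 10×4 + 10×2 + 8×1 + 11×1 + 12×5 = 204
Wendy: 13×4 + 10×3 + 10×4 + 8×5 + 11×2 + 12×4 = 232
Omar: 13×3 + 10×2 + 10×1 + 8×2 + 11×3 + 12×3 = 154
Priya: 13×2 + 10×5 + 10×5 + 8×4 + 11×4 + 12×1 = 214
Emma: 13×1 + 10×1 + 10×3 + 8×3 + 11×5 + 12×2 = 156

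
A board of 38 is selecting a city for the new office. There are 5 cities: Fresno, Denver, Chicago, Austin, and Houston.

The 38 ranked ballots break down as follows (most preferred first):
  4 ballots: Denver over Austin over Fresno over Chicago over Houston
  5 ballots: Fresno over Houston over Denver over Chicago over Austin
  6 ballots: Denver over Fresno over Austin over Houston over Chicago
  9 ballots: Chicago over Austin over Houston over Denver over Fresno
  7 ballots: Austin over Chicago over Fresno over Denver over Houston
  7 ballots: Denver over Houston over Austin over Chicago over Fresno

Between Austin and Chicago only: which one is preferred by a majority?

Austin

Austin is ranked above Chicago on 24 ballots; Chicago above Austin on 14.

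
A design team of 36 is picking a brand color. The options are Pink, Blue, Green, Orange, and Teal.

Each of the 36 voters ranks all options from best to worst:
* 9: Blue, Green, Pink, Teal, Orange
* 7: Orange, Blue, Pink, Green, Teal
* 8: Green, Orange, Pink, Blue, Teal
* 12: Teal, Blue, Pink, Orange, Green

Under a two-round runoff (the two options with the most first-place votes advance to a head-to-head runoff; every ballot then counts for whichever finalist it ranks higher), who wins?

Blue

Round 1 first-place votes: Pink 0, Blue 9, Green 8, Orange 7, Teal 12. Teal and Blue advance.
Runoff: Teal is ranked above Blue on 12 ballots, Blue above Teal on 24.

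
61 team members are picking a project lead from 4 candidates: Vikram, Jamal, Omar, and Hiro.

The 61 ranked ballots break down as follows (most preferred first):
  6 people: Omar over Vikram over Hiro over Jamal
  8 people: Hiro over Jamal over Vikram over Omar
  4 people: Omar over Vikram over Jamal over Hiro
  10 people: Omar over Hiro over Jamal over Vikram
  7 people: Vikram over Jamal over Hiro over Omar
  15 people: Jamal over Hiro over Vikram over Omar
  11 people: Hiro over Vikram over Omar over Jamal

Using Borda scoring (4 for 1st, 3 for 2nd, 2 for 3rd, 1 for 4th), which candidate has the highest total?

Vikram: 6×3 + 8×2 + 4×3 + 10×1 + 7×4 + 15×2 + 11×3 = 147
Jamal: 6×1 + 8×3 + 4×2 + 10×2 + 7×3 + 15×4 + 11×1 = 150
Omar: 6×4 + 8×1 + 4×4 + 10×4 + 7×1 + 15×1 + 11×2 = 132
Hiro: 6×2 + 8×4 + 4×1 + 10×3 + 7×2 + 15×3 + 11×4 = 181

Hiro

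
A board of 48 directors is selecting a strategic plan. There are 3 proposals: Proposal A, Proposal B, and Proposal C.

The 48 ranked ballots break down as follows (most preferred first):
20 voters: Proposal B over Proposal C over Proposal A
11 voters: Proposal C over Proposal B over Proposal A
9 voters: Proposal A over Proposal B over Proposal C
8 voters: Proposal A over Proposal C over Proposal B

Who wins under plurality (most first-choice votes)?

First-place votes: Proposal A 17, Proposal B 20, Proposal C 11.

Proposal B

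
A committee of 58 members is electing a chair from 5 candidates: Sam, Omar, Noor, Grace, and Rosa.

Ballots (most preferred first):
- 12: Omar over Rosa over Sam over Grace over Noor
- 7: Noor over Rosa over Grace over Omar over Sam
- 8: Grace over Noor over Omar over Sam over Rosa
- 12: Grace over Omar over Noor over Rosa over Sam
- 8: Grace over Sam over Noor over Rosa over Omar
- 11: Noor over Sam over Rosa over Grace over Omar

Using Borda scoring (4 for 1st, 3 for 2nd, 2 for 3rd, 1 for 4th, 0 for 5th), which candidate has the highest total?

Grace

Sam: 12×2 + 7×0 + 8×1 + 12×0 + 8×3 + 11×3 = 89
Omar: 12×4 + 7×1 + 8×2 + 12×3 + 8×0 + 11×0 = 107
Noor: 12×0 + 7×4 + 8×3 + 12×2 + 8×2 + 11×4 = 136
Grace: 12×1 + 7×2 + 8×4 + 12×4 + 8×4 + 11×1 = 149
Rosa: 12×3 + 7×3 + 8×0 + 12×1 + 8×1 + 11×2 = 99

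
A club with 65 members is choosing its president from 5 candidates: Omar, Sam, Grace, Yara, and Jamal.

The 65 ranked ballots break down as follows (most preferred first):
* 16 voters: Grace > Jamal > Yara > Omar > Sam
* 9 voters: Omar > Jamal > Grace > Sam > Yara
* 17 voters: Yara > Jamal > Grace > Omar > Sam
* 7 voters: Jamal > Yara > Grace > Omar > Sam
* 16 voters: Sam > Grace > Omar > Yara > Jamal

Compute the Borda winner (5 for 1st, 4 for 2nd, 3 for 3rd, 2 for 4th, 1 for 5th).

Omar: 16×2 + 9×5 + 17×2 + 7×2 + 16×3 = 173
Sam: 16×1 + 9×2 + 17×1 + 7×1 + 16×5 = 138
Grace: 16×5 + 9×3 + 17×3 + 7×3 + 16×4 = 243
Yara: 16×3 + 9×1 + 17×5 + 7×4 + 16×2 = 202
Jamal: 16×4 + 9×4 + 17×4 + 7×5 + 16×1 = 219

Grace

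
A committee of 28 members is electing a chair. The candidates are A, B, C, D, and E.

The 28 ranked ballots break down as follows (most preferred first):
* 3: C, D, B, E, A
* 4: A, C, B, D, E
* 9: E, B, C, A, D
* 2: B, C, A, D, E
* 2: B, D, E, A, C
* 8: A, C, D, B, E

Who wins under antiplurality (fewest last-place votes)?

Last-place votes: A 3, B 0, C 2, D 9, E 14.

B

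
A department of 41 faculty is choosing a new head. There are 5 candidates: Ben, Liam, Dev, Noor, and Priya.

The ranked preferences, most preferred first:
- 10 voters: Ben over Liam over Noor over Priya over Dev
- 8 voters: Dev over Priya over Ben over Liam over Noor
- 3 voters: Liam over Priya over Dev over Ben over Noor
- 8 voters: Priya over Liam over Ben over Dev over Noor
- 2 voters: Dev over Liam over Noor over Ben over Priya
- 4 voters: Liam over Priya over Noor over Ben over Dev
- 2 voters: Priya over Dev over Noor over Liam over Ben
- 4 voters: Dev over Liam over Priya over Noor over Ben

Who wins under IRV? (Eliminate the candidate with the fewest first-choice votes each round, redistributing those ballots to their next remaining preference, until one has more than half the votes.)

Priya

Round 1: Ben 10, Liam 7, Dev 14, Noor 0, Priya 10. Noor eliminated.
Round 2: Ben 10, Liam 7, Dev 14, Priya 10. Liam eliminated.
Round 3: Ben 10, Dev 14, Priya 17. Ben eliminated.
Round 4: Dev 14, Priya 27. Priya has a majority (≥21).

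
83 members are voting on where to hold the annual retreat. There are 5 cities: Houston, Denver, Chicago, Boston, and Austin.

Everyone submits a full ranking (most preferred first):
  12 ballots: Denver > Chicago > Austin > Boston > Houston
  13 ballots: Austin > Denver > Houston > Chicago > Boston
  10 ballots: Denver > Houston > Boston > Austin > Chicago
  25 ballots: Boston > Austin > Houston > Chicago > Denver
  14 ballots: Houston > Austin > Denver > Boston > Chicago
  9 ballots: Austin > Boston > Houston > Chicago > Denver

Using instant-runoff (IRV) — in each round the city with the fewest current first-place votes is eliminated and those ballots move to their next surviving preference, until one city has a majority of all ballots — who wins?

Round 1: Houston 14, Denver 22, Chicago 0, Boston 25, Austin 22. Chicago eliminated.
Round 2: Houston 14, Denver 22, Boston 25, Austin 22. Houston eliminated.
Round 3: Denver 22, Boston 25, Austin 36. Denver eliminated.
Round 4: Boston 35, Austin 48. Austin has a majority (≥42).

Austin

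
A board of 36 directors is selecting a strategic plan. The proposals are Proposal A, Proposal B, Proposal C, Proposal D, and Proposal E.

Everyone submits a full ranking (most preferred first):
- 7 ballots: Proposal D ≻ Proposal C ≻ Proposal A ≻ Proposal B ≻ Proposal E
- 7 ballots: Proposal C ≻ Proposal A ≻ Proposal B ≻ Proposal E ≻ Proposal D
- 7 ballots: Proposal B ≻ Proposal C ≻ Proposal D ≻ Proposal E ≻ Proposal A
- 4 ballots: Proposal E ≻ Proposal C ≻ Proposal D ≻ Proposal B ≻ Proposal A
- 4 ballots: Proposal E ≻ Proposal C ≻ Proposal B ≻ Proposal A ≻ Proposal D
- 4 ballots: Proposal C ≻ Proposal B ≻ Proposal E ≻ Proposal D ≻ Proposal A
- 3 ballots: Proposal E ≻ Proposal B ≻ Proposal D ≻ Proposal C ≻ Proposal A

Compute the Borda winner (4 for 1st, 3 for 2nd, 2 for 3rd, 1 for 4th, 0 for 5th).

Proposal C

Proposal A: 7×2 + 7×3 + 7×0 + 4×0 + 4×1 + 4×0 + 3×0 = 39
Proposal B: 7×1 + 7×2 + 7×4 + 4×1 + 4×2 + 4×3 + 3×3 = 82
Proposal C: 7×3 + 7×4 + 7×3 + 4×3 + 4×3 + 4×4 + 3×1 = 113
Proposal D: 7×4 + 7×0 + 7×2 + 4×2 + 4×0 + 4×1 + 3×2 = 60
Proposal E: 7×0 + 7×1 + 7×1 + 4×4 + 4×4 + 4×2 + 3×4 = 66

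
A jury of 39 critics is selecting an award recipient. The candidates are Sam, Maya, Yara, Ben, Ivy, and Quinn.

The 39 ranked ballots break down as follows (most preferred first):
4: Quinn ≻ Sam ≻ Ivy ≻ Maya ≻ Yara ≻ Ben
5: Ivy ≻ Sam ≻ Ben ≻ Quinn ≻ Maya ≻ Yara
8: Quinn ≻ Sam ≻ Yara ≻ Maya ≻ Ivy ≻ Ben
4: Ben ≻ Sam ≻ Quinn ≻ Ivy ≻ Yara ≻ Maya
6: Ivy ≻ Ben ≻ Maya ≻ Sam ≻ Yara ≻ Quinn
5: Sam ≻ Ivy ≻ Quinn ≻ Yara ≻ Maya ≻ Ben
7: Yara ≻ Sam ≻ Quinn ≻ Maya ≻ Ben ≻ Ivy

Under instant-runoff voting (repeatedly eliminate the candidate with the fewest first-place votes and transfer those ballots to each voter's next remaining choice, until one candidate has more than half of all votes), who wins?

Round 1: Sam 5, Maya 0, Yara 7, Ben 4, Ivy 11, Quinn 12. Maya eliminated.
Round 2: Sam 5, Yara 7, Ben 4, Ivy 11, Quinn 12. Ben eliminated.
Round 3: Sam 9, Yara 7, Ivy 11, Quinn 12. Yara eliminated.
Round 4: Sam 16, Ivy 11, Quinn 12. Ivy eliminated.
Round 5: Sam 27, Quinn 12. Sam has a majority (≥20).

Sam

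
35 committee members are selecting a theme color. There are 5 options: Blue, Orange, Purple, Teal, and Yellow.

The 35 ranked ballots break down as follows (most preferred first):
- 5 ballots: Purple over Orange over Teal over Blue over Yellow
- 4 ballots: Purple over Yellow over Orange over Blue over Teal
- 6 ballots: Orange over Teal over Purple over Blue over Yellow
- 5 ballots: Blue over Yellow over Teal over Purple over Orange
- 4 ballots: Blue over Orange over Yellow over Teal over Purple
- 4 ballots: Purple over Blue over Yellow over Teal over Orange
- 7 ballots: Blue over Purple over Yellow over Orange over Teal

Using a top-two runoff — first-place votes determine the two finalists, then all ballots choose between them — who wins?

Round 1 first-place votes: Blue 16, Orange 6, Purple 13, Teal 0, Yellow 0. Blue and Purple advance.
Runoff: Blue is ranked above Purple on 16 ballots, Purple above Blue on 19.

Purple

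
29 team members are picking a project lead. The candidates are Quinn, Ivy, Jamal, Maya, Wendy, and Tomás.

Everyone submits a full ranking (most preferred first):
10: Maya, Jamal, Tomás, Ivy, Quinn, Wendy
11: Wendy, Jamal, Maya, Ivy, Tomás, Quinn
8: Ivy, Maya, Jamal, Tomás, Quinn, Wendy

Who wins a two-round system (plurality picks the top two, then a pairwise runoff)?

Round 1 first-place votes: Quinn 0, Ivy 8, Jamal 0, Maya 10, Wendy 11, Tomás 0. Wendy and Maya advance.
Runoff: Wendy is ranked above Maya on 11 ballots, Maya above Wendy on 18.

Maya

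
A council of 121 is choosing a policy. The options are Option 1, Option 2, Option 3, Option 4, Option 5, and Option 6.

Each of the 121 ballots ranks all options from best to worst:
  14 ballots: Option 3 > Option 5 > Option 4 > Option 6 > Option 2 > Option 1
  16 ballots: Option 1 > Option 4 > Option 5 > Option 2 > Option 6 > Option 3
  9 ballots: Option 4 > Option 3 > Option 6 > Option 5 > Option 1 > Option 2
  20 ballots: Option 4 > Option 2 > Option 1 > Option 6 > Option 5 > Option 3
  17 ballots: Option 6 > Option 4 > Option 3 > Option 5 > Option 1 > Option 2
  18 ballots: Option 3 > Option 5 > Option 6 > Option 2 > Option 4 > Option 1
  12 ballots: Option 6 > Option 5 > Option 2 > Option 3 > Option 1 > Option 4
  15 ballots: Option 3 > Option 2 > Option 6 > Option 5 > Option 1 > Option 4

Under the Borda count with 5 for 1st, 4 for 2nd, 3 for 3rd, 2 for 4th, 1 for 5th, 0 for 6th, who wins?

Option 6

Option 1: 14×0 + 16×5 + 9×1 + 20×3 + 17×1 + 18×0 + 12×1 + 15×1 = 193
Option 2: 14×1 + 16×2 + 9×0 + 20×4 + 17×0 + 18×2 + 12×3 + 15×4 = 258
Option 3: 14×5 + 16×0 + 9×4 + 20×0 + 17×3 + 18×5 + 12×2 + 15×5 = 346
Option 4: 14×3 + 16×4 + 9×5 + 20×5 + 17×4 + 18×1 + 12×0 + 15×0 = 337
Option 5: 14×4 + 16×3 + 9×2 + 20×1 + 17×2 + 18×4 + 12×4 + 15×2 = 326
Option 6: 14×2 + 16×1 + 9×3 + 20×2 + 17×5 + 18×3 + 12×5 + 15×3 = 355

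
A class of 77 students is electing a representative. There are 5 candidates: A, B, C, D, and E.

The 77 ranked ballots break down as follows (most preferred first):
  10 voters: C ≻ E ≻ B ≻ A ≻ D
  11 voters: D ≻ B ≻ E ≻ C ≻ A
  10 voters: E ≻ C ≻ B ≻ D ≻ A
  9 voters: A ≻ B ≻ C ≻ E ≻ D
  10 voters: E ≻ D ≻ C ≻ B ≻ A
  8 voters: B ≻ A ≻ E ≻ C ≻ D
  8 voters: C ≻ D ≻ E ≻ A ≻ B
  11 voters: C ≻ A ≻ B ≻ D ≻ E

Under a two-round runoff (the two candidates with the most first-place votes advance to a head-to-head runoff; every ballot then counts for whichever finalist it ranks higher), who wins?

E

Round 1 first-place votes: A 9, B 8, C 29, D 11, E 20. C and E advance.
Runoff: C is ranked above E on 38 ballots, E above C on 39.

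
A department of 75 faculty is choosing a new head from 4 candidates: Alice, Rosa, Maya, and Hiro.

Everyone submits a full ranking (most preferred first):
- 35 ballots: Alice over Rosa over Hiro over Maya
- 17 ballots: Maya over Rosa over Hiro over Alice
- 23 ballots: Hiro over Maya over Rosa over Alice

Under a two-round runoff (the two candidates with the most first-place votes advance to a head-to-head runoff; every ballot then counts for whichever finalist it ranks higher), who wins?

Round 1 first-place votes: Alice 35, Rosa 0, Maya 17, Hiro 23. Alice and Hiro advance.
Runoff: Alice is ranked above Hiro on 35 ballots, Hiro above Alice on 40.

Hiro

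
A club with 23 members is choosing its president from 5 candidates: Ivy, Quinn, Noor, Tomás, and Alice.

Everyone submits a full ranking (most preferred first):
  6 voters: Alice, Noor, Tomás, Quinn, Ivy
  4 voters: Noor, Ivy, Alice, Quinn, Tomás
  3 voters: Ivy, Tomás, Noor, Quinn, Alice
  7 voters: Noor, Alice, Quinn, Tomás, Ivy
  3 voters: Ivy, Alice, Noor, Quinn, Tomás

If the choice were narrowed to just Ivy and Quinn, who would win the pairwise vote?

Quinn

Ivy is ranked above Quinn on 10 ballots; Quinn above Ivy on 13.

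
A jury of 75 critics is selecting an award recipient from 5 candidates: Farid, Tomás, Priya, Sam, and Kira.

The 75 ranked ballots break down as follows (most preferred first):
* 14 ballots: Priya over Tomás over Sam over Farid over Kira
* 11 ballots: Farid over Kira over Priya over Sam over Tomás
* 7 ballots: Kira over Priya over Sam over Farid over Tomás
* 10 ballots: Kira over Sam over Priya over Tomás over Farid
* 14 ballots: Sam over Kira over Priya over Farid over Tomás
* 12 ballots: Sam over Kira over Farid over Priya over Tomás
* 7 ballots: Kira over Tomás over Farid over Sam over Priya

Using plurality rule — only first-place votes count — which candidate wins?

First-place votes: Farid 11, Tomás 0, Priya 14, Sam 26, Kira 24.

Sam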